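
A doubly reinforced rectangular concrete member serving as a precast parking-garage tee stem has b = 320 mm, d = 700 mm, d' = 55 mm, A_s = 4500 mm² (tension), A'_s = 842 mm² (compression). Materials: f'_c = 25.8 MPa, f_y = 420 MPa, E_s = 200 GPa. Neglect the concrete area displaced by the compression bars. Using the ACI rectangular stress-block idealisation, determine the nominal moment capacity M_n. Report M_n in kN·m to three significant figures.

M_n ≈ 1140 kN·m

Assume both tension and compression steel yield.
Net tension couple steel: A_s − A'_s = 3658 mm².
a = (A_s − A'_s) f_y / (0.85 f'_c b) = 1536360/(0.85 × 25.8 × 320) = 218.93 mm.
c = a/β₁ = 218.93/0.85 = 257.56 mm; ε'_s = 0.003(c − d')/c = 0.0024 ≥ f_y/E_s = 0.0021, so compression steel does yield.
M_n = (A_s − A'_s) f_y (d − a/2) + A'_s f_y (d − d') = [1536360 × (700 − 109.465) + 353640 × (700 − 55)] × 10⁻⁶ = 907.27 + 228.10 = 1135.37 kN·m.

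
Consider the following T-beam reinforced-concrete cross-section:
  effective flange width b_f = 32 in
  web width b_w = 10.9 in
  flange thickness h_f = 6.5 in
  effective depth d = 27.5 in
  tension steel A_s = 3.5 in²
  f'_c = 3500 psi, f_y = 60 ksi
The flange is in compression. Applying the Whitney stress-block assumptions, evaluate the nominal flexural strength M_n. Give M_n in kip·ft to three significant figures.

Tension: T = A_s f_y = 3.5 × 60 = 210 kips.
Try a within the flange: a = T/(0.85 f'_c b_f) = 210/(0.85 × 3.5 × 32) = 2.206 in.
Since a = 2.206 ≤ h_f = 6.5 in, the stress block lies entirely in the flange; analyse as a rectangular beam of width b_f.
M_n = T(d − a/2) = 210 × (27.5 − 1.103) = 5543.4 kip·in.
M_n = 5543.4/12 = 461.95 kip·ft.

M_n ≈ 462 kip·ft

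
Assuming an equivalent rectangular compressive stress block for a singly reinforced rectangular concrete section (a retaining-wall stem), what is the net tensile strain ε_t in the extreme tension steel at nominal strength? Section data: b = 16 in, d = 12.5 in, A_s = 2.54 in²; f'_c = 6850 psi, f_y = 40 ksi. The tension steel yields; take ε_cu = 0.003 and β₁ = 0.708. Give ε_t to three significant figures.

a = A_s f_y/(0.85 f'_c b) = 1.091 in.
β₁ = 0.708, so c = a/β₁ = 1.091/0.708 = 1.541 in.
From the linear strain diagram with ε_cu = 0.003: ε_t = 0.003 (d − c)/c = 0.003 × (12.5 − 1.541)/1.541 = 0.0213.
Since ε_t ≥ 0.005, the section is tension-controlled.

ε_t ≈ 0.0213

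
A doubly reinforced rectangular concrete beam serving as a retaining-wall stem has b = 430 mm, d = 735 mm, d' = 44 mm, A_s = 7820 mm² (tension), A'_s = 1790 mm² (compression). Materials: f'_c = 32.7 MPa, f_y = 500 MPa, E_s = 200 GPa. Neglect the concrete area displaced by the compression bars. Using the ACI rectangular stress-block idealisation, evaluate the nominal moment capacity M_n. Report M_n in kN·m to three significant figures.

M_n ≈ 2450 kN·m

Assume both tension and compression steel yield.
Net tension couple steel: A_s − A'_s = 6030 mm².
a = (A_s − A'_s) f_y / (0.85 f'_c b) = 3015000/(0.85 × 32.7 × 430) = 252.26 mm.
c = a/β₁ = 252.26/0.816 = 309.14 mm; ε'_s = 0.003(c − d')/c = 0.0026 ≥ f_y/E_s = 0.0025, so compression steel does yield.
M_n = (A_s − A'_s) f_y (d − a/2) + A'_s f_y (d − d') = [3015000 × (735 − 126.13) + 895000 × (735 − 44)] × 10⁻⁶ = 1835.74 + 618.45 = 2454.19 kN·m.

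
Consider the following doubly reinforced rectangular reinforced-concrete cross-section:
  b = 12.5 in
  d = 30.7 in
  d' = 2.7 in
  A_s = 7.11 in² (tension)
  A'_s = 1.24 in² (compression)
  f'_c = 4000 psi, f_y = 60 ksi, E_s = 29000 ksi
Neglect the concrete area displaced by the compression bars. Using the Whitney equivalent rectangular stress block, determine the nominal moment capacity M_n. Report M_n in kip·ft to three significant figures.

Assume both steels yield.
a = (A_s − A'_s) f_y/(0.85 f'_c b) = (7.11 − 1.24) × 60/(0.85 × 4 × 12.5) = 8.287 in.
c = a/β₁ = 8.287/0.85 = 9.749 in; ε'_s = 0.003(c − d')/c = 0.0022 ≥ ε_y = 0.0021, so the compression steel yields.
M_n = (A_s − A'_s) f_y (d − a/2) + A'_s f_y (d − d') = 352.2 × (30.7 − 4.1435) + 74.4 × (30.7 − 2.7) = 9353.2 + 2083.2 = 11436.4 kip·in = 11436.4/12 = 953.03 kip·ft.

M_n ≈ 953 kip·ft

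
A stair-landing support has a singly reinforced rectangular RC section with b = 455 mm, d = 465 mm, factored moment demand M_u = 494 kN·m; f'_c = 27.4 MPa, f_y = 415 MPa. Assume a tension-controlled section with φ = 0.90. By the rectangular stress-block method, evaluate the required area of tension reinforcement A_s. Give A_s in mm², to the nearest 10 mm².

M_n = M_u/φ = 494/0.90 = 548.889 kN·m.
With M_n = 0.85 f'_c a b (d − a/2), solve the quadratic for a:
a = d − √(d² − 2M_n/(0.85 f'_c b)) = 465 − √(465² − 2 × 548.889×10⁶/(0.85 × 27.4 × 455)) = 129.39 mm.
A_s = 0.85 f'_c a b / f_y = 0.85 × 27.4 × 129.39 × 455 / 415 = 3304.0 mm².

A_s ≈ 3300 mm²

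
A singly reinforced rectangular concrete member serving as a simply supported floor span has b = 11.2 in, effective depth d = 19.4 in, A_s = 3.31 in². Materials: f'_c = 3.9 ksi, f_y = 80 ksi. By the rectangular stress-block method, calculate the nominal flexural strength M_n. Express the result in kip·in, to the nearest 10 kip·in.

T = A_s f_y = 3.31 × 80 = 264.8 kips.
a = T/(0.85 f'_c b) = 264.8/(0.85 × 3.9 × 11.2) = 7.132 in.
M_n = T(d − a/2) = 264.8 × (19.4 − 3.566) = 4192.8 kip·in.

M_n ≈ 4190 kip·in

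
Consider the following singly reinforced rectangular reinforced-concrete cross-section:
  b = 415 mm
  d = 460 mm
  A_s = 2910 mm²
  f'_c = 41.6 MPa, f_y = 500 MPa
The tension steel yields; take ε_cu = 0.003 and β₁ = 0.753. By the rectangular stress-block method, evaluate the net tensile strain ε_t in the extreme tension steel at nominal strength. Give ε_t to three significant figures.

ε_t ≈ 0.00748

a = A_s f_y/(0.85 f'_c b) = 99.15 mm.
β₁ = 0.753, so c = a/β₁ = 99.15/0.753 = 131.67 mm.
From the linear strain diagram with ε_cu = 0.003: ε_t = 0.003 (d − c)/c = 0.003 × (460 − 131.67)/131.67 = 0.00748.
Since ε_t ≥ 0.005, the section is tension-controlled.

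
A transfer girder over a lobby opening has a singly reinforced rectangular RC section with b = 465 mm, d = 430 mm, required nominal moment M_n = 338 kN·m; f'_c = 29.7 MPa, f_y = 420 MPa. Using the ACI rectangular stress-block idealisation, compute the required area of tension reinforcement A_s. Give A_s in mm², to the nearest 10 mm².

A_s ≈ 2050 mm²

With M_n = 0.85 f'_c a b (d − a/2), solve the quadratic for a:
a = d − √(d² − 2M_n/(0.85 f'_c b)) = 430 − √(430² − 2 × 338×10⁶/(0.85 × 29.7 × 465)) = 73.19 mm.
A_s = 0.85 f'_c a b / f_y = 0.85 × 29.7 × 73.19 × 465 / 420 = 2045.6 mm².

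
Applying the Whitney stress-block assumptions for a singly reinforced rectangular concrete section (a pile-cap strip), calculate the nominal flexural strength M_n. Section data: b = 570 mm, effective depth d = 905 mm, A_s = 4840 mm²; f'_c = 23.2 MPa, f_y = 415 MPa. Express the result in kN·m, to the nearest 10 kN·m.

M_n ≈ 1640 kN·m

T = A_s f_y = 4840 × 415 = 2008600 N = 2008.6 kN.
From C = T: a = T/(0.85 f'_c b) = 2008600/(0.85 × 23.2 × 570) = 178.69 mm.
M_n = T(d − a/2) = 2008.6 kN × (905 − 89.345) mm = 1638.32 kN·m.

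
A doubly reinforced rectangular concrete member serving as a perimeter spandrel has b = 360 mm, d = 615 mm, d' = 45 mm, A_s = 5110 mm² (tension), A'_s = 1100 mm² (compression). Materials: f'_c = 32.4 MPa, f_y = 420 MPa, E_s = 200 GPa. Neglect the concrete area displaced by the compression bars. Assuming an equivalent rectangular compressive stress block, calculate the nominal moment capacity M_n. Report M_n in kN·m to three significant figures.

M_n ≈ 1160 kN·m

Assume both tension and compression steel yield.
Net tension couple steel: A_s − A'_s = 4010 mm².
a = (A_s − A'_s) f_y / (0.85 f'_c b) = 1684200/(0.85 × 32.4 × 360) = 169.87 mm.
c = a/β₁ = 169.87/0.819 = 207.41 mm; ε'_s = 0.003(c − d')/c = 0.0023 ≥ f_y/E_s = 0.0021, so compression steel does yield.
M_n = (A_s − A'_s) f_y (d − a/2) + A'_s f_y (d − d') = [1684200 × (615 − 84.935) + 462000 × (615 − 45)] × 10⁻⁶ = 892.74 + 263.34 = 1156.08 kN·m.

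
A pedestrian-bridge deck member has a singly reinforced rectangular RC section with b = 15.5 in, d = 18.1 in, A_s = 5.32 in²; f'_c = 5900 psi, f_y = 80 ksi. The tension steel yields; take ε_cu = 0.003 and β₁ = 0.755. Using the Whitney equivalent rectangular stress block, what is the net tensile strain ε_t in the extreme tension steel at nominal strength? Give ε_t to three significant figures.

ε_t ≈ 0.00449

a = A_s f_y/(0.85 f'_c b) = 5.475 in.
β₁ = 0.755, so c = a/β₁ = 5.475/0.755 = 7.252 in.
From the linear strain diagram with ε_cu = 0.003: ε_t = 0.003 (d − c)/c = 0.003 × (18.1 − 7.252)/7.252 = 0.00449.
ε_t is between 0.004 and 0.005 — transition zone.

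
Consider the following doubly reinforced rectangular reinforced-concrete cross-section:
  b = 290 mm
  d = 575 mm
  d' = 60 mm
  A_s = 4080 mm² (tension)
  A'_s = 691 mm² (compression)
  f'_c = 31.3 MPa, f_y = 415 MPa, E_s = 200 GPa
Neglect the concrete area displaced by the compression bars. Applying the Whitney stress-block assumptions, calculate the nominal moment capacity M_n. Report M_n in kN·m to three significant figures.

M_n ≈ 828 kN·m

Assume both tension and compression steel yield.
Net tension couple steel: A_s − A'_s = 3389 mm².
a = (A_s − A'_s) f_y / (0.85 f'_c b) = 1406435/(0.85 × 31.3 × 290) = 182.29 mm.
c = a/β₁ = 182.29/0.826 = 220.69 mm; ε'_s = 0.003(c − d')/c = 0.0022 ≥ f_y/E_s = 0.0021, so compression steel does yield.
M_n = (A_s − A'_s) f_y (d − a/2) + A'_s f_y (d − d') = [1406435 × (575 − 91.145) + 286765 × (575 − 60)] × 10⁻⁶ = 680.51 + 147.68 = 828.19 kN·m.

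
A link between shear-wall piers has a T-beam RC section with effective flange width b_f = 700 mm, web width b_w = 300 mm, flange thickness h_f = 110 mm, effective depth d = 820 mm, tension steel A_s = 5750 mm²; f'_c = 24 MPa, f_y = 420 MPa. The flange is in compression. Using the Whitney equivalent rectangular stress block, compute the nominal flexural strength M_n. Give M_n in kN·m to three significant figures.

Tension: T = A_s f_y = 5750 × 420 = 2415000 N.
Try a within the flange: a = T/(0.85 f'_c b_f) = 2415000/(0.85 × 24 × 700) = 169.12 mm.
a = 169.12 > h_f = 110 mm: the block extends into the web. Split into flange-overhang and web parts.
C_f = 0.85 f'_c (b_f − b_w) h_f = 0.85 × 24 × (700 − 300) × 110 = 897600 N.
Remaining web compression depth: a_w = (T − C_f)/(0.85 f'_c b_w) = (2415000 − 897600)/(0.85 × 24 × 300) = 247.94 mm.
M_n = C_f(d − h_f/2) + (T − C_f)(d − a_w/2) = 897600 × (820 − 55) + 1517400 × (820 − 123.97) = 686.66 + 1056.16 = 1742.82 × 10⁶ N·mm.
M_n = 1742.82 kN·m.

M_n ≈ 1740 kN·m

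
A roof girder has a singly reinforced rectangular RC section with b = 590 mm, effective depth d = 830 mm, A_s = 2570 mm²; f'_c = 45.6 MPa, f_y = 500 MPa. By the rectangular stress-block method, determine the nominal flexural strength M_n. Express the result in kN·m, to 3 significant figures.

M_n ≈ 1030 kN·m

T = A_s f_y = 2570 × 500 = 1285000 N = 1285 kN.
From C = T: a = T/(0.85 f'_c b) = 1285000/(0.85 × 45.6 × 590) = 56.19 mm.
M_n = T(d − a/2) = 1285 kN × (830 − 28.095) mm = 1030.45 kN·m.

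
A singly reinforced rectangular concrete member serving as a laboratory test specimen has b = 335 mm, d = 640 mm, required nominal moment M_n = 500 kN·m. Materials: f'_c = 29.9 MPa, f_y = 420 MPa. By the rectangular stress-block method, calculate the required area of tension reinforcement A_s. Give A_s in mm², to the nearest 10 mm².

A_s ≈ 2020 mm²

With M_n = 0.85 f'_c a b (d − a/2), solve the quadratic for a:
a = d − √(d² − 2M_n/(0.85 f'_c b)) = 640 − √(640² − 2 × 500×10⁶/(0.85 × 29.9 × 335)) = 99.49 mm.
A_s = 0.85 f'_c a b / f_y = 0.85 × 29.9 × 99.49 × 335 / 420 = 2016.8 mm².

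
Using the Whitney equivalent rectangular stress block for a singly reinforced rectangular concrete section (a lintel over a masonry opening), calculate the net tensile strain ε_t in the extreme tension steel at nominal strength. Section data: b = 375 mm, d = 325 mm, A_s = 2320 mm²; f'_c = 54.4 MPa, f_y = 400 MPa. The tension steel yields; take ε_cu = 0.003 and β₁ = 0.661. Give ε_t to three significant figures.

ε_t ≈ 0.00904

a = A_s f_y/(0.85 f'_c b) = 53.52 mm.
β₁ = 0.661, so c = a/β₁ = 53.52/0.661 = 80.97 mm.
From the linear strain diagram with ε_cu = 0.003: ε_t = 0.003 (d − c)/c = 0.003 × (325 − 80.97)/80.97 = 0.00904.
Since ε_t ≥ 0.005, the section is tension-controlled.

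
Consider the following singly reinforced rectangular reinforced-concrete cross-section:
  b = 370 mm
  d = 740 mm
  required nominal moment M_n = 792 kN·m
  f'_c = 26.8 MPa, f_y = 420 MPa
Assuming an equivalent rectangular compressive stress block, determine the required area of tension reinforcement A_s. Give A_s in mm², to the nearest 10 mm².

With M_n = 0.85 f'_c a b (d − a/2), solve the quadratic for a:
a = d − √(d² − 2M_n/(0.85 f'_c b)) = 740 − √(740² − 2 × 792×10⁶/(0.85 × 26.8 × 370)) = 140.28 mm.
A_s = 0.85 f'_c a b / f_y = 0.85 × 26.8 × 140.28 × 370 / 420 = 2815.2 mm².

A_s ≈ 2820 mm²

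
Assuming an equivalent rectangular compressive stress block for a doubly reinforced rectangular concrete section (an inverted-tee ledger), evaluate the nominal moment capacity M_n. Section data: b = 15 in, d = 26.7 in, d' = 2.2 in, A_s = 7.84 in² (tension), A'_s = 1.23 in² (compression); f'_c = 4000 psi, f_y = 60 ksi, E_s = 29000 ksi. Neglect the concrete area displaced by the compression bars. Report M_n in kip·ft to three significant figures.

Assume both steels yield.
a = (A_s − A'_s) f_y/(0.85 f'_c b) = (7.84 − 1.23) × 60/(0.85 × 4 × 15) = 7.776 in.
c = a/β₁ = 7.776/0.85 = 9.148 in; ε'_s = 0.003(c − d')/c = 0.0023 ≥ ε_y = 0.0021, so the compression steel yields.
M_n = (A_s − A'_s) f_y (d − a/2) + A'_s f_y (d − d') = 396.6 × (26.7 − 3.888) + 73.8 × (26.7 − 2.2) = 9047.2 + 1808.1 = 10855.3 kip·in = 10855.3/12 = 904.61 kip·ft.

M_n ≈ 905 kip·ft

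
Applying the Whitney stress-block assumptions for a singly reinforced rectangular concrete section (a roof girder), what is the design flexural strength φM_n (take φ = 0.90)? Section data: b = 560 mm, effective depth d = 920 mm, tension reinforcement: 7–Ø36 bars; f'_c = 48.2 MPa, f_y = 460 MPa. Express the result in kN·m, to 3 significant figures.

φM_n ≈ 2500 kN·m

A_s = 7 × 1018 = 7126 mm².
T = A_s f_y = 7126 × 460 = 3277960 N = 3277.96 kN.
From C = T: a = T/(0.85 f'_c b) = 3277960/(0.85 × 48.2 × 560) = 142.87 mm.
M_n = T(d − a/2) = 3277.96 kN × (920 − 71.435) mm = 2781.56 kN·m.
φM_n = 0.90 × 2781.56 = 2503.40 kN·m.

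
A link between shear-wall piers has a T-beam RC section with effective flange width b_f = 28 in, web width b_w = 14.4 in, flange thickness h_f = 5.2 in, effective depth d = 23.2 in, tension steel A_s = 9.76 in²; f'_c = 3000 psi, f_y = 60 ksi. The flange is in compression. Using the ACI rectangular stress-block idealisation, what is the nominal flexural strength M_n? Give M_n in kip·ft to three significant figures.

Tension: T = A_s f_y = 9.76 × 60 = 585.6 kips.
Try a within the flange: a = T/(0.85 f'_c b_f) = 585.6/(0.85 × 3 × 28) = 8.202 in.
a = 8.202 > h_f = 5.2 in: the block extends into the web. Split into flange-overhang and web parts.
C_f = 0.85 f'_c (b_f − b_w) h_f = 0.85 × 3 × (28 − 14.4) × 5.2 = 180.3 kips.
Remaining web compression depth: a_w = (T − C_f)/(0.85 f'_c b_w) = (585.6 − 180.3)/(0.85 × 3 × 14.4) = 11.038 in.
M_n = C_f(d − h_f/2) + (T − C_f)(d − a_w/2) = 180.3 × (23.2 − 2.6) + 405.3 × (23.2 − 5.519) = 3714.2 + 7166.1 = 10880.3 kip·in.
M_n = 10880.3/12 = 906.69 kip·ft.

M_n ≈ 907 kip·ft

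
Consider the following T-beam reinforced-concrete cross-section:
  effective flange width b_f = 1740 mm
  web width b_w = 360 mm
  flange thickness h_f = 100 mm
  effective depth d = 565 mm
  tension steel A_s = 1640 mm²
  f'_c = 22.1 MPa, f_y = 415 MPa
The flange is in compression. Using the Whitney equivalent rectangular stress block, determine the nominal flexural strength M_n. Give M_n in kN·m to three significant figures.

M_n ≈ 377 kN·m

Tension: T = A_s f_y = 1640 × 415 = 680600 N.
Try a within the flange: a = T/(0.85 f'_c b_f) = 680600/(0.85 × 22.1 × 1740) = 20.82 mm.
Since a = 20.82 ≤ h_f = 100 mm, the stress block lies entirely in the flange; analyse as a rectangular beam of width b_f.
M_n = T(d − a/2) = 680600 × (565 − 10.41) = 377.45 × 10⁶ N·mm.
M_n = 377.45 kN·m.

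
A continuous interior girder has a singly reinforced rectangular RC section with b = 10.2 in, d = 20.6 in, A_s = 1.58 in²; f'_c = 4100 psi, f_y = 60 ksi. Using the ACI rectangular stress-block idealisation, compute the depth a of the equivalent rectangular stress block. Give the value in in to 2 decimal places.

T = A_s f_y = 1.58 × 60 = 94.8 kips.
a = T/(0.85 f'_c b) = 94.8/(0.85 × 4.1 × 10.2) = 2.67 in.

a ≈ 2.67 in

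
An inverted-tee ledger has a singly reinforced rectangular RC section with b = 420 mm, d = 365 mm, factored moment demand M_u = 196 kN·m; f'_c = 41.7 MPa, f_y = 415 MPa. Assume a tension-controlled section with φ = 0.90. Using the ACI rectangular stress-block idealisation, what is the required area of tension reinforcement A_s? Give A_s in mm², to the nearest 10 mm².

M_n = M_u/φ = 196/0.90 = 217.778 kN·m.
With M_n = 0.85 f'_c a b (d − a/2), solve the quadratic for a:
a = d − √(d² − 2M_n/(0.85 f'_c b)) = 365 − √(365² − 2 × 217.778×10⁶/(0.85 × 41.7 × 420)) = 42.56 mm.
A_s = 0.85 f'_c a b / f_y = 0.85 × 41.7 × 42.56 × 420 / 415 = 1526.7 mm².

A_s ≈ 1530 mm²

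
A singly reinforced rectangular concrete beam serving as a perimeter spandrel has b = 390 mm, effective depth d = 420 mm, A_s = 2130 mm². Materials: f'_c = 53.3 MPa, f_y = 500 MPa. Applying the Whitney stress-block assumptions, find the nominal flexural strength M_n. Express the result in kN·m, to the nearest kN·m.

T = A_s f_y = 2130 × 500 = 1065000 N = 1065 kN.
From C = T: a = T/(0.85 f'_c b) = 1065000/(0.85 × 53.3 × 390) = 60.28 mm.
M_n = T(d − a/2) = 1065 kN × (420 − 30.14) mm = 415.20 kN·m.

M_n ≈ 415 kN·m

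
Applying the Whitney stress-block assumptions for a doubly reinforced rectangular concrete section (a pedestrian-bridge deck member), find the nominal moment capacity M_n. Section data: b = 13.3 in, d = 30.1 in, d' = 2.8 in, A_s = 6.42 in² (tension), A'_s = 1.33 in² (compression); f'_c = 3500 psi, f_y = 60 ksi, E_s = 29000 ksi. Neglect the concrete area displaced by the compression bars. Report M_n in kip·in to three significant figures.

M_n ≈ 10200 kip·in

Assume both steels yield.
a = (A_s − A'_s) f_y/(0.85 f'_c b) = (6.42 − 1.33) × 60/(0.85 × 3.5 × 13.3) = 7.718 in.
c = a/β₁ = 7.718/0.85 = 9.080 in; ε'_s = 0.003(c − d')/c = 0.0021 ≥ ε_y = 0.0021, so the compression steel yields.
M_n = (A_s − A'_s) f_y (d − a/2) + A'_s f_y (d − d') = 305.4 × (30.1 − 3.859) + 79.8 × (30.1 − 2.8) = 8014.0 + 2178.5 = 10192.5 kip·in.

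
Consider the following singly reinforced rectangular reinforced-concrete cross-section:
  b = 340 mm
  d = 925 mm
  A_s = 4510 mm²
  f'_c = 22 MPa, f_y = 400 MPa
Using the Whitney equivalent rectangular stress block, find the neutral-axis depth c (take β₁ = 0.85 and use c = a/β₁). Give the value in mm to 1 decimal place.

c ≈ 333.8 mm

T = A_s f_y = 4510 × 400 = 1804000 N = 1804 kN.
Setting C = 0.85 f'_c a b equal to T: a = 1804000/(0.85 × 22 × 340) = 283.737 mm.
With β₁ = 0.85, c = a/β₁ = 283.737/0.85 = 333.8 mm.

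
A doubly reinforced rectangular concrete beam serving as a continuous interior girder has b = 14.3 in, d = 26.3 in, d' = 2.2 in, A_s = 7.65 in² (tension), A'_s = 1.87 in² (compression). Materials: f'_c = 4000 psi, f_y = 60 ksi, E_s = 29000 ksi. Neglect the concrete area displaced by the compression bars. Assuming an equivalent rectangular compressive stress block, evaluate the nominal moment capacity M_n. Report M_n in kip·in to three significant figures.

M_n ≈ 10600 kip·in

Assume both steels yield.
a = (A_s − A'_s) f_y/(0.85 f'_c b) = (7.65 − 1.87) × 60/(0.85 × 4 × 14.3) = 7.133 in.
c = a/β₁ = 7.133/0.85 = 8.392 in; ε'_s = 0.003(c − d')/c = 0.0022 ≥ ε_y = 0.0021, so the compression steel yields.
M_n = (A_s − A'_s) f_y (d − a/2) + A'_s f_y (d − d') = 346.8 × (26.3 − 3.5665) + 112.2 × (26.3 − 2.2) = 7884.0 + 2704.0 = 10588.0 kip·in.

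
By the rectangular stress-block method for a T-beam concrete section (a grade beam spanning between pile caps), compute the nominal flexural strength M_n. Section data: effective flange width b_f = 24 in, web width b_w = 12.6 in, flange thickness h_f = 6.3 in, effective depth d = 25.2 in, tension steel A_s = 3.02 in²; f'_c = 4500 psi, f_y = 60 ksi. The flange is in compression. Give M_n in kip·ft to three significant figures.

Tension: T = A_s f_y = 3.02 × 60 = 181.2 kips.
Try a within the flange: a = T/(0.85 f'_c b_f) = 181.2/(0.85 × 4.5 × 24) = 1.974 in.
Since a = 1.974 ≤ h_f = 6.3 in, the stress block lies entirely in the flange; analyse as a rectangular beam of width b_f.
M_n = T(d − a/2) = 181.2 × (25.2 − 0.987) = 4387.4 kip·in.
M_n = 4387.4/12 = 365.62 kip·ft.

M_n ≈ 366 kip·ft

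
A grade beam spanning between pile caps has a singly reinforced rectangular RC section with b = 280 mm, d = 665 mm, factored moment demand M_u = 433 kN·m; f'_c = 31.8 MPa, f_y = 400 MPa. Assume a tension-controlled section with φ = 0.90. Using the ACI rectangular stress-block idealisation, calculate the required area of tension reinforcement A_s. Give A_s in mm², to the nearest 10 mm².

A_s ≈ 1960 mm²

M_n = M_u/φ = 433/0.90 = 481.111 kN·m.
With M_n = 0.85 f'_c a b (d − a/2), solve the quadratic for a:
a = d − √(d² − 2M_n/(0.85 f'_c b)) = 665 − √(665² − 2 × 481.111×10⁶/(0.85 × 31.8 × 280)) = 103.67 mm.
A_s = 0.85 f'_c a b / f_y = 0.85 × 31.8 × 103.67 × 280 / 400 = 1961.5 mm².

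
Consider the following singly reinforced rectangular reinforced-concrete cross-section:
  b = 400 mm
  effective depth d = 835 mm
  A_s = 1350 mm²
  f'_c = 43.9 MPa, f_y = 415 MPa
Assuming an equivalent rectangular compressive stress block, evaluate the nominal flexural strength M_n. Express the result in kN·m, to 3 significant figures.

M_n ≈ 457 kN·m

T = A_s f_y = 1350 × 415 = 560250 N = 560.25 kN.
From C = T: a = T/(0.85 f'_c b) = 560250/(0.85 × 43.9 × 400) = 37.54 mm.
M_n = T(d − a/2) = 560.25 kN × (835 − 18.77) mm = 457.29 kN·m.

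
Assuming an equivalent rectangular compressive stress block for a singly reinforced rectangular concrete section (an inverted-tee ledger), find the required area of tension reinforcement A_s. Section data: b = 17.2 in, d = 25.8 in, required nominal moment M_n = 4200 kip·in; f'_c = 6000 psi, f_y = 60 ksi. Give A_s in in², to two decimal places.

From M_n = 0.85 f'_c a b (d − a/2):
a = d − √(d² − 2M_n/(0.85 f'_c b)) = 25.8 − √(25.8² − 2 × 4200/(0.85 × 6 × 17.2)) = 1.928 in.
A_s = 0.85 f'_c a b / f_y = 0.85 × 6 × 1.928 × 17.2 / 60 = 2.819 in².

A_s ≈ 2.82 in²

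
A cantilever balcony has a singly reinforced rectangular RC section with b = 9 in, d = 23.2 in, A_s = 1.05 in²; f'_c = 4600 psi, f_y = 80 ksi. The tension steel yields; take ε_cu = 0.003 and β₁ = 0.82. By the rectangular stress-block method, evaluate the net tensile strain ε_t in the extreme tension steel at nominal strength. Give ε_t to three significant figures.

ε_t ≈ 0.0209

a = A_s f_y/(0.85 f'_c b) = 2.387 in.
β₁ = 0.82, so c = a/β₁ = 2.387/0.82 = 2.911 in.
From the linear strain diagram with ε_cu = 0.003: ε_t = 0.003 (d − c)/c = 0.003 × (23.2 − 2.911)/2.911 = 0.0209.
Since ε_t ≥ 0.005, the section is tension-controlled.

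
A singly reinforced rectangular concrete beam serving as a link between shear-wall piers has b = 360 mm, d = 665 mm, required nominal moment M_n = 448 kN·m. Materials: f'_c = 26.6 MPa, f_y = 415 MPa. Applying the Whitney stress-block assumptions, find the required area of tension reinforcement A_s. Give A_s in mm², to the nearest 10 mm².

With M_n = 0.85 f'_c a b (d − a/2), solve the quadratic for a:
a = d − √(d² − 2M_n/(0.85 f'_c b)) = 665 − √(665² − 2 × 448×10⁶/(0.85 × 26.6 × 360)) = 88.68 mm.
A_s = 0.85 f'_c a b / f_y = 0.85 × 26.6 × 88.68 × 360 / 415 = 1739.3 mm².

A_s ≈ 1740 mm²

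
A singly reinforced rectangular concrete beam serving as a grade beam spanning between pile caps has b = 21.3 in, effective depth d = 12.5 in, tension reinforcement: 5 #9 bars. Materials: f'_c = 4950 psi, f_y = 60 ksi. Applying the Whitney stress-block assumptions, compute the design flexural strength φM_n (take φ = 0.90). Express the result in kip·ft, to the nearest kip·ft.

φM_n ≈ 244 kip·ft

A_s = 5 × 1 = 5 in².
T = A_s f_y = 5 × 60 = 300 kips.
a = T/(0.85 f'_c b) = 300/(0.85 × 4.95 × 21.3) = 3.347 in.
M_n = T(d − a/2) = 300 × (12.5 − 1.6735) = 3248.0 kip·in = 3248.0/12 = 270.67 kip·ft.
φM_n = 0.90 × 270.67 = 243.60 kip·ft.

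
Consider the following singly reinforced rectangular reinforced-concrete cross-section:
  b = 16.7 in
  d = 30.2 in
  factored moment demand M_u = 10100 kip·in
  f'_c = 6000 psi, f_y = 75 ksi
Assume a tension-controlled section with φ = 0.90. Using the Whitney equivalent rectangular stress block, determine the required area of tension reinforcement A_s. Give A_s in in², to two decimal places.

A_s ≈ 5.38 in²

M_n = M_u/φ = 10100/0.90 = 11222.2 kip·in.
From M_n = 0.85 f'_c a b (d − a/2):
a = d − √(d² − 2M_n/(0.85 f'_c b)) = 30.2 − √(30.2² − 2 × 11222.2/(0.85 × 6 × 16.7)) = 4.734 in.
A_s = 0.85 f'_c a b / f_y = 0.85 × 6 × 4.734 × 16.7 / 75 = 5.376 in².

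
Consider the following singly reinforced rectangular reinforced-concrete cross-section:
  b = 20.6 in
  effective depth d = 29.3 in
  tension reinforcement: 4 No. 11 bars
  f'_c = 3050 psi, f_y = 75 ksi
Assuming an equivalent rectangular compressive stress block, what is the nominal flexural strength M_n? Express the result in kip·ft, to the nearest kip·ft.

A_s = 4 × 1.56 = 6.24 in².
T = A_s f_y = 6.24 × 75 = 468 kips.
a = T/(0.85 f'_c b) = 468/(0.85 × 3.05 × 20.6) = 8.763 in.
M_n = T(d − a/2) = 468 × (29.3 − 4.3815) = 11661.9 kip·in = 11661.9/12 = 971.83 kip·ft.

M_n ≈ 972 kip·ft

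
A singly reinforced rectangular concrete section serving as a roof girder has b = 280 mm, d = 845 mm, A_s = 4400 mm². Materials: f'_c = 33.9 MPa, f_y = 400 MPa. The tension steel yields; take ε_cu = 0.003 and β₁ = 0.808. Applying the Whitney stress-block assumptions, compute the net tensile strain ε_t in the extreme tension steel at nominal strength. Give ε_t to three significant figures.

ε_t ≈ 0.00639

a = A_s f_y/(0.85 f'_c b) = 218.14 mm.
β₁ = 0.808, so c = a/β₁ = 218.14/0.808 = 269.98 mm.
From the linear strain diagram with ε_cu = 0.003: ε_t = 0.003 (d − c)/c = 0.003 × (845 − 269.98)/269.98 = 0.00639.
Since ε_t ≥ 0.005, the section is tension-controlled.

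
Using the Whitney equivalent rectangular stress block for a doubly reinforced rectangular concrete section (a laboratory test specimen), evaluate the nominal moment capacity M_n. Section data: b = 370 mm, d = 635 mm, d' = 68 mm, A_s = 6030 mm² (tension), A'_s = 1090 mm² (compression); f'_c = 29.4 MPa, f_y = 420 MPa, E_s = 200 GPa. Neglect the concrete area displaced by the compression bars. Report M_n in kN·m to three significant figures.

M_n ≈ 1340 kN·m

Assume both tension and compression steel yield.
Net tension couple steel: A_s − A'_s = 4940 mm².
a = (A_s − A'_s) f_y / (0.85 f'_c b) = 2074800/(0.85 × 29.4 × 370) = 224.39 mm.
c = a/β₁ = 224.39/0.84 = 267.13 mm; ε'_s = 0.003(c − d')/c = 0.0022 ≥ f_y/E_s = 0.0021, so compression steel does yield.
M_n = (A_s − A'_s) f_y (d − a/2) + A'_s f_y (d − d') = [2074800 × (635 − 112.195) + 457800 × (635 − 68)] × 10⁻⁶ = 1084.72 + 259.57 = 1344.29 kN·m.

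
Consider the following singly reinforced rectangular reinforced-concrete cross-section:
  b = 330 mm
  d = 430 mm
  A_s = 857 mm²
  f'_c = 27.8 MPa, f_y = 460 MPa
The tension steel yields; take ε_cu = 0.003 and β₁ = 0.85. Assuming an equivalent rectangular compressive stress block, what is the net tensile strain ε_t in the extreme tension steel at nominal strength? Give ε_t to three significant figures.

a = A_s f_y/(0.85 f'_c b) = 50.55 mm.
β₁ = 0.85, so c = a/β₁ = 50.55/0.85 = 59.47 mm.
From the linear strain diagram with ε_cu = 0.003: ε_t = 0.003 (d − c)/c = 0.003 × (430 − 59.47)/59.47 = 0.0187.
Since ε_t ≥ 0.005, the section is tension-controlled.

ε_t ≈ 0.0187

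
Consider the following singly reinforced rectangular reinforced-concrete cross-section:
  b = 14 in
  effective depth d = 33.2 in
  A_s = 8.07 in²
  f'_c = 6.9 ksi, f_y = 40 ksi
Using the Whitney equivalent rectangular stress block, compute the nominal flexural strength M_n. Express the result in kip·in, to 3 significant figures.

T = A_s f_y = 8.07 × 40 = 322.8 kips.
a = T/(0.85 f'_c b) = 322.8/(0.85 × 6.9 × 14) = 3.931 in.
M_n = T(d − a/2) = 322.8 × (33.2 − 1.9655) = 10082.5 kip·in.

M_n ≈ 10100 kip·in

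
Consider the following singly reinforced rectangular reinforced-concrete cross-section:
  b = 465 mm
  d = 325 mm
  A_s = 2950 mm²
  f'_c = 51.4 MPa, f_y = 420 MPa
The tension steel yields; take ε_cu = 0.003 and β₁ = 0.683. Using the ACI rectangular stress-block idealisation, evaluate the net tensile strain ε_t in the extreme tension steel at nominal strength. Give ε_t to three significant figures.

ε_t ≈ 0.00792

a = A_s f_y/(0.85 f'_c b) = 60.99 mm.
β₁ = 0.683, so c = a/β₁ = 60.99/0.683 = 89.30 mm.
From the linear strain diagram with ε_cu = 0.003: ε_t = 0.003 (d − c)/c = 0.003 × (325 − 89.30)/89.30 = 0.00792.
Since ε_t ≥ 0.005, the section is tension-controlled.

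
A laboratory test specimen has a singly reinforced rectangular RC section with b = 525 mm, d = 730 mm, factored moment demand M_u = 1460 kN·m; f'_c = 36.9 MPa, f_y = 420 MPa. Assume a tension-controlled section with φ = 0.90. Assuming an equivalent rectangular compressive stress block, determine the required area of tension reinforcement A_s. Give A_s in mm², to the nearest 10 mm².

A_s ≈ 5900 mm²

M_n = M_u/φ = 1460/0.90 = 1622.22 kN·m.
With M_n = 0.85 f'_c a b (d − a/2), solve the quadratic for a:
a = d − √(d² − 2M_n/(0.85 f'_c b)) = 730 − √(730² − 2 × 1622.22×10⁶/(0.85 × 36.9 × 525)) = 150.46 mm.
A_s = 0.85 f'_c a b / f_y = 0.85 × 36.9 × 150.46 × 525 / 420 = 5899.0 mm².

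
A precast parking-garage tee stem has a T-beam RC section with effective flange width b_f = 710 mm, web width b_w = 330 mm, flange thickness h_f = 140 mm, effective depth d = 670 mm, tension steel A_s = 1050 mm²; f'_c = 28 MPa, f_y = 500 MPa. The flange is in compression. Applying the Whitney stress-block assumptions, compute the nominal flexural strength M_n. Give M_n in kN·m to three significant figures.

Tension: T = A_s f_y = 1050 × 500 = 525000 N.
Try a within the flange: a = T/(0.85 f'_c b_f) = 525000/(0.85 × 28 × 710) = 31.07 mm.
Since a = 31.07 ≤ h_f = 140 mm, the stress block lies entirely in the flange; analyse as a rectangular beam of width b_f.
M_n = T(d − a/2) = 525000 × (670 − 15.535) = 343.59 × 10⁶ N·mm.
M_n = 343.59 kN·m.

M_n ≈ 344 kN·m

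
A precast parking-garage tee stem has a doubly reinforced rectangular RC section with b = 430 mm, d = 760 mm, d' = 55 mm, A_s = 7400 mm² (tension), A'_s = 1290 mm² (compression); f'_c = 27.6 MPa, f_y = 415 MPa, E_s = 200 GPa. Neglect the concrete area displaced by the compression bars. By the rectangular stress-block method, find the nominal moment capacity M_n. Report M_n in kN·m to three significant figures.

Assume both tension and compression steel yield.
Net tension couple steel: A_s − A'_s = 6110 mm².
a = (A_s − A'_s) f_y / (0.85 f'_c b) = 2535650/(0.85 × 27.6 × 430) = 251.36 mm.
c = a/β₁ = 251.36/0.85 = 295.72 mm; ε'_s = 0.003(c − d')/c = 0.0024 ≥ f_y/E_s = 0.0021, so compression steel does yield.
M_n = (A_s − A'_s) f_y (d − a/2) + A'_s f_y (d − d') = [2535650 × (760 − 125.68) + 535350 × (760 − 55)] × 10⁻⁶ = 1608.41 + 377.42 = 1985.83 kN·m.

M_n ≈ 1990 kN·m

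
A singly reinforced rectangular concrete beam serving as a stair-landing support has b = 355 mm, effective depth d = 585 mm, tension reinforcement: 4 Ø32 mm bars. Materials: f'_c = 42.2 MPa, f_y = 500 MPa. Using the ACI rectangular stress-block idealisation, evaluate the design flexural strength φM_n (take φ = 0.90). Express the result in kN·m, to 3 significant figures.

φM_n ≈ 755 kN·m

A_s = 4 × 804 = 3216 mm².
T = A_s f_y = 3216 × 500 = 1608000 N = 1608 kN.
From C = T: a = T/(0.85 f'_c b) = 1608000/(0.85 × 42.2 × 355) = 126.28 mm.
M_n = T(d − a/2) = 1608 kN × (585 − 63.14) mm = 839.15 kN·m.
φM_n = 0.90 × 839.15 = 755.24 kN·m.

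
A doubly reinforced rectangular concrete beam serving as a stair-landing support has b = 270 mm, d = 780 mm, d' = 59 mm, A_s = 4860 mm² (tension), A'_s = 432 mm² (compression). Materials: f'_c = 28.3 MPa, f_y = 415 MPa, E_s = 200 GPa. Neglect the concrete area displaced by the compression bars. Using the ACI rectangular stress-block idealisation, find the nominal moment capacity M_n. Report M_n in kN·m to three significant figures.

M_n ≈ 1300 kN·m

Assume both tension and compression steel yield.
Net tension couple steel: A_s − A'_s = 4428 mm².
a = (A_s − A'_s) f_y / (0.85 f'_c b) = 1837620/(0.85 × 28.3 × 270) = 282.93 mm.
c = a/β₁ = 282.93/0.848 = 333.64 mm; ε'_s = 0.003(c − d')/c = 0.0025 ≥ f_y/E_s = 0.0021, so compression steel does yield.
M_n = (A_s − A'_s) f_y (d − a/2) + A'_s f_y (d − d') = [1837620 × (780 − 141.465) + 179280 × (780 − 59)] × 10⁻⁶ = 1173.38 + 129.26 = 1302.64 kN·m.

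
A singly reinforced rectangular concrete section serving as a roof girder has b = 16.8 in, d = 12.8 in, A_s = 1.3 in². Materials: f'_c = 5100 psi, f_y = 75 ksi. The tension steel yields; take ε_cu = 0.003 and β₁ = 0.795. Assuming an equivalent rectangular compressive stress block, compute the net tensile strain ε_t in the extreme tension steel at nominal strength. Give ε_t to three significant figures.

a = A_s f_y/(0.85 f'_c b) = 1.339 in.
β₁ = 0.795, so c = a/β₁ = 1.339/0.795 = 1.684 in.
From the linear strain diagram with ε_cu = 0.003: ε_t = 0.003 (d − c)/c = 0.003 × (12.8 − 1.684)/1.684 = 0.0198.
Since ε_t ≥ 0.005, the section is tension-controlled.

ε_t ≈ 0.0198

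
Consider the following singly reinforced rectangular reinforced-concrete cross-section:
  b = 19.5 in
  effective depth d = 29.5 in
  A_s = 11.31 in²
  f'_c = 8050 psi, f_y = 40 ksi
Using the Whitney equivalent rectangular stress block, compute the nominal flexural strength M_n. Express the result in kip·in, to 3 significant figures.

T = A_s f_y = 11.31 × 40 = 452.4 kips.
a = T/(0.85 f'_c b) = 452.4/(0.85 × 8.05 × 19.5) = 3.391 in.
M_n = T(d − a/2) = 452.4 × (29.5 − 1.6955) = 12578.8 kip·in.

M_n ≈ 12600 kip·in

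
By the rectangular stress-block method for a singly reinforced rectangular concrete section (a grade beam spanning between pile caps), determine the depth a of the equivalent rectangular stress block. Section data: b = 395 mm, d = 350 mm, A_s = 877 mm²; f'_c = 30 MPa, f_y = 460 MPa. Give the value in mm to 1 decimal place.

a ≈ 40.1 mm

T = A_s f_y = 877 × 460 = 403420 N = 403.42 kN.
Setting C = 0.85 f'_c a b equal to T: a = 403420/(0.85 × 30 × 395) = 40.1 mm.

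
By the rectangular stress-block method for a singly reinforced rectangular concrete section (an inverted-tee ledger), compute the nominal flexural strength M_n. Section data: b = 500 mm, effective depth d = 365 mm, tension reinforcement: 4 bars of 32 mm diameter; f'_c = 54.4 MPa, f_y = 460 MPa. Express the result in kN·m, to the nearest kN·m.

A_s = 4 × 804 = 3216 mm².
T = A_s f_y = 3216 × 460 = 1479360 N = 1479.36 kN.
From C = T: a = T/(0.85 f'_c b) = 1479360/(0.85 × 54.4 × 500) = 63.99 mm.
M_n = T(d − a/2) = 1479.36 kN × (365 − 31.995) mm = 492.63 kN·m.

M_n ≈ 493 kN·m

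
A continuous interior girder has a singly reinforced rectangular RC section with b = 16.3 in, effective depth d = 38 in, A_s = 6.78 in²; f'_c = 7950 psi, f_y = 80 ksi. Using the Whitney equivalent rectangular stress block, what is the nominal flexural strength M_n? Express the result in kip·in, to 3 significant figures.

T = A_s f_y = 6.78 × 80 = 542.4 kips.
a = T/(0.85 f'_c b) = 542.4/(0.85 × 7.95 × 16.3) = 4.924 in.
M_n = T(d − a/2) = 542.4 × (38 − 2.462) = 19275.8 kip·in.

M_n ≈ 19300 kip·in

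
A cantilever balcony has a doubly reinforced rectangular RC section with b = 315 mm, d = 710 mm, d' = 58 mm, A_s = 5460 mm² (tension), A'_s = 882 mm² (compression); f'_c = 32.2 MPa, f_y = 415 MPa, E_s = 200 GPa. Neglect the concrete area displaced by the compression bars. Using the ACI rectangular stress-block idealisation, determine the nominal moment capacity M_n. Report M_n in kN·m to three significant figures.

M_n ≈ 1380 kN·m

Assume both tension and compression steel yield.
Net tension couple steel: A_s − A'_s = 4578 mm².
a = (A_s − A'_s) f_y / (0.85 f'_c b) = 1899870/(0.85 × 32.2 × 315) = 220.36 mm.
c = a/β₁ = 220.36/0.82 = 268.73 mm; ε'_s = 0.003(c − d')/c = 0.0024 ≥ f_y/E_s = 0.0021, so compression steel does yield.
M_n = (A_s − A'_s) f_y (d − a/2) + A'_s f_y (d − d') = [1899870 × (710 − 110.18) + 366030 × (710 − 58)] × 10⁻⁶ = 1139.58 + 238.65 = 1378.23 kN·m.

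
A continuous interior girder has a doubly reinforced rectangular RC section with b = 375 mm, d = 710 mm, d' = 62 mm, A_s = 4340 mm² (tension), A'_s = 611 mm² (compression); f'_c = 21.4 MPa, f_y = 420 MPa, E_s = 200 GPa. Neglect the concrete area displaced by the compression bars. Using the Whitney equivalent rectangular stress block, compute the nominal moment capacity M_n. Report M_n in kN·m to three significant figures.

Assume both tension and compression steel yield.
Net tension couple steel: A_s − A'_s = 3729 mm².
a = (A_s − A'_s) f_y / (0.85 f'_c b) = 1566180/(0.85 × 21.4 × 375) = 229.60 mm.
c = a/β₁ = 229.60/0.85 = 270.12 mm; ε'_s = 0.003(c − d')/c = 0.0023 ≥ f_y/E_s = 0.0021, so compression steel does yield.
M_n = (A_s − A'_s) f_y (d − a/2) + A'_s f_y (d − d') = [1566180 × (710 − 114.8) + 256620 × (710 − 62)] × 10⁻⁶ = 932.19 + 166.29 = 1098.48 kN·m.

M_n ≈ 1100 kN·m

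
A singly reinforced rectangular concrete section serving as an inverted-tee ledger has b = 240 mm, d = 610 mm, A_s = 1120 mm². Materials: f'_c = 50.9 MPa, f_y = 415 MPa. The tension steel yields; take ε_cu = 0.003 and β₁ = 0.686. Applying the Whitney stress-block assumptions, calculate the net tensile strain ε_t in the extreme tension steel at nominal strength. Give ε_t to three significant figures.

ε_t ≈ 0.0250

a = A_s f_y/(0.85 f'_c b) = 44.76 mm.
β₁ = 0.686, so c = a/β₁ = 44.76/0.686 = 65.25 mm.
From the linear strain diagram with ε_cu = 0.003: ε_t = 0.003 (d − c)/c = 0.003 × (610 − 65.25)/65.25 = 0.0250.
Since ε_t ≥ 0.005, the section is tension-controlled.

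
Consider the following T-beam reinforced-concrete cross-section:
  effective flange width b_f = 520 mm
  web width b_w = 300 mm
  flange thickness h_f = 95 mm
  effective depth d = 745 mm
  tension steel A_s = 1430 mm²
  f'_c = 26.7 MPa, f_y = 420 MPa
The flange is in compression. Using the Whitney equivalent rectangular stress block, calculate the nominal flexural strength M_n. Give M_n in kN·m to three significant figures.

Tension: T = A_s f_y = 1430 × 420 = 600600 N.
Try a within the flange: a = T/(0.85 f'_c b_f) = 600600/(0.85 × 26.7 × 520) = 50.89 mm.
Since a = 50.89 ≤ h_f = 95 mm, the stress block lies entirely in the flange; analyse as a rectangular beam of width b_f.
M_n = T(d − a/2) = 600600 × (745 − 25.445) = 432.16 × 10⁶ N·mm.
M_n = 432.16 kN·m.

M_n ≈ 432 kN·m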